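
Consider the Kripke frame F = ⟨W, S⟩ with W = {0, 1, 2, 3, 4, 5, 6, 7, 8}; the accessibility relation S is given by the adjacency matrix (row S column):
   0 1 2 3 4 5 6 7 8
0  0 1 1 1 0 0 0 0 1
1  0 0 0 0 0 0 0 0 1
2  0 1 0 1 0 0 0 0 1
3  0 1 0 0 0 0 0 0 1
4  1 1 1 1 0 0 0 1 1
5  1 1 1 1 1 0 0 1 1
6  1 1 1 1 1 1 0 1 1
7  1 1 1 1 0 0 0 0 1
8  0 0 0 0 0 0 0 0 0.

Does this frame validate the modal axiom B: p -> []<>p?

No

By correspondence theory, B is valid on a frame iff S is symmetric.
Symmetric: no — 0 S 1 but not 1 S 0.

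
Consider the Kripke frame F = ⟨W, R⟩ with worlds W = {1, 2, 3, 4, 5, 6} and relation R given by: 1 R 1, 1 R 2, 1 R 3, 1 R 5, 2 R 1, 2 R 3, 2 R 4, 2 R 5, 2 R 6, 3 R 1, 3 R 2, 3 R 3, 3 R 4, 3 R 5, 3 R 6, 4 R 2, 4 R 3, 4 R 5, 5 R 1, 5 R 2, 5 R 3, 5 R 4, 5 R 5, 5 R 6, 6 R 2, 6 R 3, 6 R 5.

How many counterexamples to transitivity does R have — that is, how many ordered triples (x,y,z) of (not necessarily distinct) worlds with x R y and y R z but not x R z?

Enumerating: (1,2,4), (1,2,6), (1,3,4), (1,3,6), (1,5,4), (1,5,6), (2,1,2), (2,3,2), (2,4,2), (2,5,2), (2,6,2), (4,2,1), … and 17 more.
Total: 29.

29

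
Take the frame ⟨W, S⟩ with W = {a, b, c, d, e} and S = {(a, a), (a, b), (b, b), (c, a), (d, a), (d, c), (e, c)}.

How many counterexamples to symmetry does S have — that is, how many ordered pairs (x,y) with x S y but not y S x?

5

Enumerating: (a,b), (c,a), (d,a), (d,c), (e,c).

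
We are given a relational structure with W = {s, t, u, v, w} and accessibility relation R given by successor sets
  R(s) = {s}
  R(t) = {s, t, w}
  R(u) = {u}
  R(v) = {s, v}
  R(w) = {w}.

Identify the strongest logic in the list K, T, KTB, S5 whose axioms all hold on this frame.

Reflexive (axiom T): yes — every world is R-related to itself.
Symmetric (axiom B): no — t R s but not s R t.
Euclidean (axiom 5): no — t R s and t R w, but not s R w.
So F validates K, T; KTB would additionally require R to be symmetric. The strongest is T.

T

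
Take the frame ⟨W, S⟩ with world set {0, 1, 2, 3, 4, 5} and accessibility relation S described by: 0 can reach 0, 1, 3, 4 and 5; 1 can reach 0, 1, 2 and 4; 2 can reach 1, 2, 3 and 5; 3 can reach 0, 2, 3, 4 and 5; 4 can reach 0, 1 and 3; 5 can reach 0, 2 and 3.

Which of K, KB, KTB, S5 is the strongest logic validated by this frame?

Symmetric (axiom B): yes — every pair in S has its reverse in S.
Reflexive (axiom T): no — 4 is not related to itself.
Euclidean (axiom 5): no — 0 S 1 and 0 S 3, but not 1 S 3.
So F validates K, KB; KTB would additionally require S to be reflexive. The strongest is KB.

KB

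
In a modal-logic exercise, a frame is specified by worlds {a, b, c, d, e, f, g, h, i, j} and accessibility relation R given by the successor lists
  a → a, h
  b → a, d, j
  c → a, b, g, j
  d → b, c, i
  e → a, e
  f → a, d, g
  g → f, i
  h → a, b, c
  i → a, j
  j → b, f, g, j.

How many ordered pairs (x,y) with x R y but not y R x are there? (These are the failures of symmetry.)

17

Enumerating: (b,a), (c,a), (c,b), (c,g), (c,j), (d,c), (d,i), (e,a), (f,a), (f,d), (g,i), (h,b), (h,c), (i,a), (i,j), (j,f), (j,g).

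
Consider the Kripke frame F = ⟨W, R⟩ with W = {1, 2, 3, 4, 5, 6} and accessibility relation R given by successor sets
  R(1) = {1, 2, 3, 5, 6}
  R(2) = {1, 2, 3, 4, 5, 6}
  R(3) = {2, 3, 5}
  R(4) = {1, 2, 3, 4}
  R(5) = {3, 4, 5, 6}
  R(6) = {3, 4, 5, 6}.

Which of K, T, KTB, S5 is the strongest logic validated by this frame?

Reflexive (axiom T): yes — every world is R-related to itself.
Symmetric (axiom B): no — 1 R 3 but not 3 R 1.
Euclidean (axiom 5): no — 1 R 3 and 1 R 6, but not 3 R 6.
So F validates K, T; KTB would additionally require R to be symmetric. The strongest is T.

T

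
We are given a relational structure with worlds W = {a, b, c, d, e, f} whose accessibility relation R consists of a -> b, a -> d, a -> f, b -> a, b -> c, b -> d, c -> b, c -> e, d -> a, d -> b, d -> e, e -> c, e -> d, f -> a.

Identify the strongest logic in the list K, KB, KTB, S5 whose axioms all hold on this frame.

Symmetric (axiom B): yes — every pair in R has its reverse in R.
Reflexive (axiom T): no — a is not related to itself.
Euclidean (axiom 5): no — a R b and a R f, but not b R f.
So F validates K, KB; KTB would additionally require R to be reflexive. The strongest is KB.

KB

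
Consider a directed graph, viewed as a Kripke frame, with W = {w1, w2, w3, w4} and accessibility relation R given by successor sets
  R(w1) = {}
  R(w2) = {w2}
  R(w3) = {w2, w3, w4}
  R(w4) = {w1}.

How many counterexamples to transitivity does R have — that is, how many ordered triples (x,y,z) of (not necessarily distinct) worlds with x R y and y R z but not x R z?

Enumerating: (w3,w4,w1).

1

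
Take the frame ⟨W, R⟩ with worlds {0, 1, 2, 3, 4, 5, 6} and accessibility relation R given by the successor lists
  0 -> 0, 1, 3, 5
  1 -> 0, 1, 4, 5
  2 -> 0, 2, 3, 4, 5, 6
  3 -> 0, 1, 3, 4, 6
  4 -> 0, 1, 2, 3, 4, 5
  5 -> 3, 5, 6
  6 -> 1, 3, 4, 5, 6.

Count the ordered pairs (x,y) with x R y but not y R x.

Enumerating: (0,5), (1,5), (2,0), (2,3), (2,5), (2,6), (3,1), (4,0), (4,5), (5,3), (6,1), (6,4).

12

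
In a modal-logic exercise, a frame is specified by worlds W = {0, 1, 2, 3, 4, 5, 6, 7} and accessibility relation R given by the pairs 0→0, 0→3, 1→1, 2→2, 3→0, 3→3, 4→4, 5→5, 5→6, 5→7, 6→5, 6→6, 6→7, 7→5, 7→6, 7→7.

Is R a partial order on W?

Reflexive: yes — every world is R-related to itself.
Transitive: yes — every two-step R-path is closed by a direct edge.
Antisymmetric: no — 0 R 3 and 3 R 0 with 0 ≠ 3.
So R is not a partial order.

No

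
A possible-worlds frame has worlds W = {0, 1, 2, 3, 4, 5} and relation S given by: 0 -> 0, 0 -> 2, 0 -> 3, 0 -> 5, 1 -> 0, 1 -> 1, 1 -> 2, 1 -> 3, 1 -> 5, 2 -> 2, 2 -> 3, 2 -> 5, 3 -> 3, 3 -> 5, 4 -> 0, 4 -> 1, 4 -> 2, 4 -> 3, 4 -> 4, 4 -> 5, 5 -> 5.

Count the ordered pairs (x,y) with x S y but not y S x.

Enumerating: (0,2), (0,3), (0,5), (1,0), (1,2), (1,3), (1,5), (2,3), (2,5), (3,5), (4,0), (4,1), (4,2), (4,3), (4,5).

15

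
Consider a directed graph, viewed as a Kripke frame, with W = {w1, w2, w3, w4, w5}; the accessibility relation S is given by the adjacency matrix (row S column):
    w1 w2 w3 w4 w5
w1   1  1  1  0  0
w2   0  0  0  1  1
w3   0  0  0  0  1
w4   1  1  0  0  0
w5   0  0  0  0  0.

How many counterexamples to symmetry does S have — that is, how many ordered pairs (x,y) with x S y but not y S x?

5

Enumerating: (w1,w2), (w1,w3), (w2,w5), (w3,w5), (w4,w1).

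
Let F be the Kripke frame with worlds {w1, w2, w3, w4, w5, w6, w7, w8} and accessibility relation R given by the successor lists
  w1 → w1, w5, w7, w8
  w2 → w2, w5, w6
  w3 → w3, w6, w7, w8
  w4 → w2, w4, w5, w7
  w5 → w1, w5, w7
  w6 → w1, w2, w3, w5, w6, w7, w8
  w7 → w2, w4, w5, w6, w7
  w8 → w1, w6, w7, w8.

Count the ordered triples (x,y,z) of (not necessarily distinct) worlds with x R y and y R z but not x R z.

Enumerating: (w1,w7,w2), (w1,w7,w4), (w1,w7,w6), (w1,w8,w6), (w2,w5,w1), (w2,w5,w7), (w2,w6,w1), (w2,w6,w3), (w2,w6,w7), (w2,w6,w8), (w3,w6,w1), (w3,w6,w2), … and 24 more.
Total: 36.

36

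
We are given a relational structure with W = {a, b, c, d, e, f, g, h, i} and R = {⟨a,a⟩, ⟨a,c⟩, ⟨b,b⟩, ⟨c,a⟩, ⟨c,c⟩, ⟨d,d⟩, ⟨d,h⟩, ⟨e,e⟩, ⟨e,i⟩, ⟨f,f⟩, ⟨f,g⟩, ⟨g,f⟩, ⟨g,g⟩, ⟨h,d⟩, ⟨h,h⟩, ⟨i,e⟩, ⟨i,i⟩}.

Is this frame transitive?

Yes

Transitive: yes — every two-step R-path is closed by a direct edge.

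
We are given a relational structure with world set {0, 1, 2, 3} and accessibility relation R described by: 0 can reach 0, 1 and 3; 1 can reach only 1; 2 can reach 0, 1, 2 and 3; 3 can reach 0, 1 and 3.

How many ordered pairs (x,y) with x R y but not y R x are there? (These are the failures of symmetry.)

Enumerating: (0,1), (2,0), (2,1), (2,3), (3,1).

5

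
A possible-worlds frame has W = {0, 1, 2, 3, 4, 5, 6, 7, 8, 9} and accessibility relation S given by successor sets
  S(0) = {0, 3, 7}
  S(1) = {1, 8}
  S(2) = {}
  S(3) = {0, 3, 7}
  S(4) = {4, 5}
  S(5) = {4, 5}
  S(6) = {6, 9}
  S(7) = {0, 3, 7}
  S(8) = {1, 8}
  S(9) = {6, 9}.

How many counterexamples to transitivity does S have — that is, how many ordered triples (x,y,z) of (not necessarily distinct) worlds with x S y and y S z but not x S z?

S is transitive; there are no such tuples.

0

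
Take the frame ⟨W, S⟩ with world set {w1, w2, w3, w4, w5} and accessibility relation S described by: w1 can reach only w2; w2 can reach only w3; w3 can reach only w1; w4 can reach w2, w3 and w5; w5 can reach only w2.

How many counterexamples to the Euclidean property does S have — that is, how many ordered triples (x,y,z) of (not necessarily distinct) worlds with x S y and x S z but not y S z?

Enumerating: (w1,w2,w2), (w2,w3,w3), (w3,w1,w1), (w4,w2,w2), (w4,w2,w5), (w4,w3,w2), (w4,w3,w3), (w4,w3,w5), (w4,w5,w3), (w4,w5,w5), (w5,w2,w2).

11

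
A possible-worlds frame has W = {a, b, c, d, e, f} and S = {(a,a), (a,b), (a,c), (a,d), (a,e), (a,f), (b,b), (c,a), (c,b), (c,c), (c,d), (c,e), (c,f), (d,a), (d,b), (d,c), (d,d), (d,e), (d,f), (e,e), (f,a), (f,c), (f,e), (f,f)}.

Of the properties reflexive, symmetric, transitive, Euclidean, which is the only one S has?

reflexive

Reflexive: yes — every world is S-related to itself.
Symmetric: no — a S b but not b S a.
Transitive: no — f S a and a S b, but not f S b.
Euclidean: no — a S b and a S c, but not b S c.
Only reflexive holds.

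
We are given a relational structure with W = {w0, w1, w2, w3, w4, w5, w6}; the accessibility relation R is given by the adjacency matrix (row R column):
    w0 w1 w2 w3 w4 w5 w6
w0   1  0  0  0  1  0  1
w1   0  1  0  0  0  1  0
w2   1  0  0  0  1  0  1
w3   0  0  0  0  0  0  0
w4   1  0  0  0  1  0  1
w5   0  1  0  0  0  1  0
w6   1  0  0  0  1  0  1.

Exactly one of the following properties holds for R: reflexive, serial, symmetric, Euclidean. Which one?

Euclidean

Reflexive: no — w2 is not related to itself.
Serial: no — w3 has no R-successor.
Symmetric: no — w2 R w0 but not w0 R w2.
Euclidean: yes — any two successors of a common world are R-related.
Only Euclidean holds.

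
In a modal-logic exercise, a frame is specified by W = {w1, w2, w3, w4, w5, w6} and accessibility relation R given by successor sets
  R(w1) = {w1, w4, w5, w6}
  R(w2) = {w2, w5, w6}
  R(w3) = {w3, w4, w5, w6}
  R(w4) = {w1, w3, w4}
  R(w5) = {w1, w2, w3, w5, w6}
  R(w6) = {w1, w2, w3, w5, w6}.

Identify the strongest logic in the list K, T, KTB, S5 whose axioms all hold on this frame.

KTB

Reflexive (axiom T): yes — every world is R-related to itself.
Symmetric (axiom B): yes — every pair in R has its reverse in R.
Euclidean (axiom 5): no — w1 R w4 and w1 R w5, but not w4 R w5.
So F validates K, T, KTB; S5 would additionally require R to be Euclidean. The strongest is KTB.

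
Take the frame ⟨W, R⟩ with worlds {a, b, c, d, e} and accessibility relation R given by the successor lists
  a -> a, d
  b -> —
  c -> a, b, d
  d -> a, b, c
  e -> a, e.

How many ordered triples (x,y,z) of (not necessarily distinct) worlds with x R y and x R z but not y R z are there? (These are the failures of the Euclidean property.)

13

Enumerating: (a,d,d), (c,a,b), (c,b,a), (c,b,b), (c,b,d), (c,d,d), (d,a,b), (d,a,c), (d,b,a), (d,b,b), (d,b,c), (d,c,c), (e,a,e).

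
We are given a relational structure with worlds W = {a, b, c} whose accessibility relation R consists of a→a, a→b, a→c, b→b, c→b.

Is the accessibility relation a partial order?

No

Reflexive: no — c is not related to itself.
Transitive: yes — every two-step R-path is closed by a direct edge.
Antisymmetric: yes — no distinct pair is related both ways.
So R is not a partial order.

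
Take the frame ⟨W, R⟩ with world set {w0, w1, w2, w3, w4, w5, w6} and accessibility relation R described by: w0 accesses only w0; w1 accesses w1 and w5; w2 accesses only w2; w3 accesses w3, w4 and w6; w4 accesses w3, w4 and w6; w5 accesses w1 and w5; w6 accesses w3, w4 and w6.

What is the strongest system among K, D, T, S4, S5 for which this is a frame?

Serial (axiom D): yes — every world has a successor (e.g. w0 R w0).
Reflexive (axiom T): yes — every world is R-related to itself.
Transitive (axiom 4): yes — every two-step R-path is closed by a direct edge.
Euclidean (axiom 5): yes — any two successors of a common world are R-related.
So F validates K, D, T, S4, S5. The strongest is S5.

S5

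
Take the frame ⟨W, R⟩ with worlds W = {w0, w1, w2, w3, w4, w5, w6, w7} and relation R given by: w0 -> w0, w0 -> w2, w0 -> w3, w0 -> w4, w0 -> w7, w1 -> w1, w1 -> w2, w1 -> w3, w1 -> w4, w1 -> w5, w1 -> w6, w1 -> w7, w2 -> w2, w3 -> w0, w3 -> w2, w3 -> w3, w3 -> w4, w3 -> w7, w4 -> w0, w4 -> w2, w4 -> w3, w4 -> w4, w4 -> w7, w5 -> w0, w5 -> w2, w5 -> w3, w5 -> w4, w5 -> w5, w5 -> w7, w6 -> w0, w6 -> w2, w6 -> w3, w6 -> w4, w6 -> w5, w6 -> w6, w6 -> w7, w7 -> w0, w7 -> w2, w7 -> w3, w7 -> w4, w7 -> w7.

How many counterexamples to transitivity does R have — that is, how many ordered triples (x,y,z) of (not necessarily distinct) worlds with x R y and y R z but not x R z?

5

Enumerating: (w1,w3,w0), (w1,w4,w0), (w1,w5,w0), (w1,w6,w0), (w1,w7,w0).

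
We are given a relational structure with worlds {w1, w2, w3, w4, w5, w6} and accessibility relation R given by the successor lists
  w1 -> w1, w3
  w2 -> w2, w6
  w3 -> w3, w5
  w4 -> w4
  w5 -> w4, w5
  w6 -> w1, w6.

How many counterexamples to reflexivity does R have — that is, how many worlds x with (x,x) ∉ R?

0

R is reflexive; there are no such worlds.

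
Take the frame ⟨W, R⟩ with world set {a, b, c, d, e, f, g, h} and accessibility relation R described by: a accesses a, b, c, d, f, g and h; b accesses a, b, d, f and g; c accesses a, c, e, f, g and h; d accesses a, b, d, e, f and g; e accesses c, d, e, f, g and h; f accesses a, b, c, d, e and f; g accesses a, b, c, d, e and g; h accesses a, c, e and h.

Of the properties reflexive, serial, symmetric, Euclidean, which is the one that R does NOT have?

Reflexive: yes — every world is R-related to itself.
Serial: yes — every world has a successor (e.g. a R a).
Symmetric: yes — every pair in R has its reverse in R.
Euclidean: no — a R b and a R c, but not b R c.
Only Euclidean fails.

Euclidean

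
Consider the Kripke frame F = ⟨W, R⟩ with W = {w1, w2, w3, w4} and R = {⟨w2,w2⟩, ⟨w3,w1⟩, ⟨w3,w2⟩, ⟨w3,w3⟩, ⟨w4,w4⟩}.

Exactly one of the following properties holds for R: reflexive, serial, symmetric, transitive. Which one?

Reflexive: no — w1 is not related to itself.
Serial: no — w1 has no R-successor.
Symmetric: no — w3 R w1 but not w1 R w3.
Transitive: yes — every two-step R-path is closed by a direct edge.
Only transitive holds.

transitive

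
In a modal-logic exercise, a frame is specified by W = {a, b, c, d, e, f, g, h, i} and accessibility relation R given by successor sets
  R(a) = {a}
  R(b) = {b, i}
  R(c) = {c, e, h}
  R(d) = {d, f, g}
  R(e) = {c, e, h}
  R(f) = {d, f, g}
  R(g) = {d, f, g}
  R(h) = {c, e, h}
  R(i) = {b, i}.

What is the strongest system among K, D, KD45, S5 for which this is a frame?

Serial (axiom D): yes — every world has a successor (e.g. a R a).
Euclidean (axiom 5): yes — any two successors of a common world are R-related.
Transitive (axiom 4): yes — every two-step R-path is closed by a direct edge.
Reflexive (axiom T): yes — every world is R-related to itself.
So F validates K, D, KD45, S5. The strongest is S5.

S5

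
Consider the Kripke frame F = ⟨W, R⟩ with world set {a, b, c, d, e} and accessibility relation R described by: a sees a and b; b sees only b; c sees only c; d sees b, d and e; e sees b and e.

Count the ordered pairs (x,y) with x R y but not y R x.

4

Enumerating: (a,b), (d,b), (d,e), (e,b).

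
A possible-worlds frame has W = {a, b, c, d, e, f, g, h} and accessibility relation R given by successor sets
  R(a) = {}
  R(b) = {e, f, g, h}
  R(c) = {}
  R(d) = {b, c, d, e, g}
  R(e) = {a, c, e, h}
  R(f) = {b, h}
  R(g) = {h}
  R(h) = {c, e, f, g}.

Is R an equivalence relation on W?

Reflexive: no — a is not related to itself.
Symmetric: no — b R e but not e R b.
Transitive: no — b R e and e R a, but not b R a.
So R is not an equivalence relation.

No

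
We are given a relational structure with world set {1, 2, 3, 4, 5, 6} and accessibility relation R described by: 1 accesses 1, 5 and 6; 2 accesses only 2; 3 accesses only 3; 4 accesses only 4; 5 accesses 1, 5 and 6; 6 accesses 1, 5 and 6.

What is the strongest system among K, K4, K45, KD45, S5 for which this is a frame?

S5

Transitive (axiom 4): yes — every two-step R-path is closed by a direct edge.
Euclidean (axiom 5): yes — any two successors of a common world are R-related.
Serial (axiom D): yes — every world has a successor (e.g. 1 R 1).
Reflexive (axiom T): yes — every world is R-related to itself.
So F validates K, K4, K45, KD45, S5. The strongest is S5.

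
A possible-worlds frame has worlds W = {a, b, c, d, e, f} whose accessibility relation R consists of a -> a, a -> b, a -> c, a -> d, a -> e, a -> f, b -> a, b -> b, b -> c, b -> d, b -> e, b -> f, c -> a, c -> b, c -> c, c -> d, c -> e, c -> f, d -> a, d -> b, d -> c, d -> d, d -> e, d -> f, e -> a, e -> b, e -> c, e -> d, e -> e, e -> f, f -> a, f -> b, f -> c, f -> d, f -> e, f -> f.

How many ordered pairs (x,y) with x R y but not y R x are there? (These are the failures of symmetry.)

0

R is symmetric; there are no such tuples.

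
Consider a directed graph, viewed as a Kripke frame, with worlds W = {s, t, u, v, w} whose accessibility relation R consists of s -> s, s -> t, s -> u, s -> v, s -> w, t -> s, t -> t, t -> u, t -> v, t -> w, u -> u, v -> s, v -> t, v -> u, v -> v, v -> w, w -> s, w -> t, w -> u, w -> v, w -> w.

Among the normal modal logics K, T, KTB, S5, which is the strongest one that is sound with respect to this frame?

T

Reflexive (axiom T): yes — every world is R-related to itself.
Symmetric (axiom B): no — s R u but not u R s.
Euclidean (axiom 5): no — s R u and s R t, but not u R t.
So F validates K, T; KTB would additionally require R to be symmetric. The strongest is T.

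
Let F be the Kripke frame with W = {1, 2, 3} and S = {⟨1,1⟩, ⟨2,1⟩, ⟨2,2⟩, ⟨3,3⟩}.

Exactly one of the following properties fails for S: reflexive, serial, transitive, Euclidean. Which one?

Reflexive: yes — every world is S-related to itself.
Serial: yes — every world has a successor (e.g. 1 S 1).
Transitive: yes — every two-step S-path is closed by a direct edge.
Euclidean: no — 2 S 1 and 2 S 2, but not 1 S 2.
Only Euclidean fails.

Euclidean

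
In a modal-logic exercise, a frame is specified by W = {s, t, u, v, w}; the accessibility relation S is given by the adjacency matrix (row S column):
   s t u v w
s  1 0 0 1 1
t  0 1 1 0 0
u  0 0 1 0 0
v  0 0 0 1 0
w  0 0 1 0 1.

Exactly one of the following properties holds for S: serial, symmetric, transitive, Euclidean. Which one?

Serial: yes — every world has a successor (e.g. s S s).
Symmetric: no — s S v but not v S s.
Transitive: no — s S w and w S u, but not s S u.
Euclidean: no — s S v and s S w, but not v S w.
Only serial holds.

serial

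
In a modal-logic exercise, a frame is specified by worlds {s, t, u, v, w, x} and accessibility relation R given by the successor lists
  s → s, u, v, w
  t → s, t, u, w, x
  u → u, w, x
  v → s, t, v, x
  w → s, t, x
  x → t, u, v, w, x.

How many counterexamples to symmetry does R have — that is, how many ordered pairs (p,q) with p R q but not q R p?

5

Enumerating: (s,u), (t,s), (t,u), (u,w), (v,t).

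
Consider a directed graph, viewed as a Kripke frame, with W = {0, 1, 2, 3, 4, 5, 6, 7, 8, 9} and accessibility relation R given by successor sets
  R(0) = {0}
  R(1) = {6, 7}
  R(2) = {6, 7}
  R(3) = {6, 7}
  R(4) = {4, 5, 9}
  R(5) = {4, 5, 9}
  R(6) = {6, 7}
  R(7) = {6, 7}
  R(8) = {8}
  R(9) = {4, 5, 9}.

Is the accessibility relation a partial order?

Reflexive: no — 1 is not related to itself.
Transitive: yes — every two-step R-path is closed by a direct edge.
Antisymmetric: no — 4 R 5 and 5 R 4 with 4 ≠ 5.
So R is not a partial order.

No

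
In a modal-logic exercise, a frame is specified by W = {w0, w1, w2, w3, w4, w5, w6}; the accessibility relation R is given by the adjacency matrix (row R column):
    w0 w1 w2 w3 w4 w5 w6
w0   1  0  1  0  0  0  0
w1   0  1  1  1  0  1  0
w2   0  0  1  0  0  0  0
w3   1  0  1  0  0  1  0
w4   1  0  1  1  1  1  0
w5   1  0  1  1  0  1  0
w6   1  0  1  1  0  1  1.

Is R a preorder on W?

Reflexive: no — w3 is not related to itself.
Transitive: no — w1 R w3 and w3 R w0, but not w1 R w0.
So R is not a preorder.

No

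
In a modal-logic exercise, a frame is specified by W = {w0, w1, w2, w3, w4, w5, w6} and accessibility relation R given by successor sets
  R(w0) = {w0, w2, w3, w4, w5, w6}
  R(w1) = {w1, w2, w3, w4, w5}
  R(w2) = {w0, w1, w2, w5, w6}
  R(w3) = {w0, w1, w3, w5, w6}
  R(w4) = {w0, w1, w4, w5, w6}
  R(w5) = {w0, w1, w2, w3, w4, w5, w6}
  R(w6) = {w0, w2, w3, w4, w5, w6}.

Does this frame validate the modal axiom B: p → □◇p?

Axiom B corresponds to the accessibility relation being symmetric.
Symmetric: yes — every pair in R has its reverse in R.

Yes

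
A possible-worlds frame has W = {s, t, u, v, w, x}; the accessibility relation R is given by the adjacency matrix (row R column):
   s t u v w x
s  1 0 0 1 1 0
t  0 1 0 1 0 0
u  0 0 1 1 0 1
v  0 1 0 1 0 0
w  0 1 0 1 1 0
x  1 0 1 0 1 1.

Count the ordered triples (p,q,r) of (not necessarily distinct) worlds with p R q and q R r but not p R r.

9

Enumerating: (s,v,t), (s,w,t), (u,v,t), (u,x,s), (u,x,w), (x,s,v), (x,u,v), (x,w,t), (x,w,v).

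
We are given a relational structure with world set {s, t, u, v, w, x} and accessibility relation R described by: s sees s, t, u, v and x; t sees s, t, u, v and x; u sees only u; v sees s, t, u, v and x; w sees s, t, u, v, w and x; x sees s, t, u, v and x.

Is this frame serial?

Serial: yes — every world has a successor (e.g. s R s).

Yes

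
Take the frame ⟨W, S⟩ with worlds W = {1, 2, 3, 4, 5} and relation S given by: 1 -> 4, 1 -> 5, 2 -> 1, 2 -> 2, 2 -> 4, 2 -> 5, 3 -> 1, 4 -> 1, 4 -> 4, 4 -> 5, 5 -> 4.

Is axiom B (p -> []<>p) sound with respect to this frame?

No

Axiom B corresponds to the accessibility relation being symmetric.
Symmetric: no — 1 S 5 but not 5 S 1.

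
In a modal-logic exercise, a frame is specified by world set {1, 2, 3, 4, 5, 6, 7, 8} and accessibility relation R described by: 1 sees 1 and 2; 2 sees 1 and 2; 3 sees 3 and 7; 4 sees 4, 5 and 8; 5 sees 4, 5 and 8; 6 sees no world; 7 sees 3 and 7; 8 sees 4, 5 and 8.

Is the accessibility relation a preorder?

No

Reflexive: no — 6 is not related to itself.
Transitive: yes — every two-step R-path is closed by a direct edge.
So R is not a preorder.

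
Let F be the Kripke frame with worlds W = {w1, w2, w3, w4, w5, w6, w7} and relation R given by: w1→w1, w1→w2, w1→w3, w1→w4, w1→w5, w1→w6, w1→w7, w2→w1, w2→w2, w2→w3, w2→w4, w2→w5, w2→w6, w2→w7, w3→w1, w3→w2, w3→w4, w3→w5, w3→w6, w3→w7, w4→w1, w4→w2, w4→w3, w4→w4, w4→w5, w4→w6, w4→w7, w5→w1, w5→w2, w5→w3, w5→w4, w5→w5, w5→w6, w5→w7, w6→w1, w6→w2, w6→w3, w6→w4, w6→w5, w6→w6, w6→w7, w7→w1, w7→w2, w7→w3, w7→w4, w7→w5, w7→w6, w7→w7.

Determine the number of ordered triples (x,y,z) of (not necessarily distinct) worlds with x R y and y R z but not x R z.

6

Enumerating: (w3,w1,w3), (w3,w2,w3), (w3,w4,w3), (w3,w5,w3), (w3,w6,w3), (w3,w7,w3).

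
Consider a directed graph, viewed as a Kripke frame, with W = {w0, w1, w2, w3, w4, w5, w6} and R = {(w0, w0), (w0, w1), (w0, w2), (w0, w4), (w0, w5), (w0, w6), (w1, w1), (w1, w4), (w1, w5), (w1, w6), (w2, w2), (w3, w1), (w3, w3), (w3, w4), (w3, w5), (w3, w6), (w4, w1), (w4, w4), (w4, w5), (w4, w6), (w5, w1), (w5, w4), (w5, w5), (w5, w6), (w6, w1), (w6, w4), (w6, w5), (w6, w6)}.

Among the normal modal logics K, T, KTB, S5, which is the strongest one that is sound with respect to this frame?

T

Reflexive (axiom T): yes — every world is R-related to itself.
Symmetric (axiom B): no — w0 R w1 but not w1 R w0.
Euclidean (axiom 5): no — w0 R w1 and w0 R w2, but not w1 R w2.
So F validates K, T; KTB would additionally require R to be symmetric. The strongest is T.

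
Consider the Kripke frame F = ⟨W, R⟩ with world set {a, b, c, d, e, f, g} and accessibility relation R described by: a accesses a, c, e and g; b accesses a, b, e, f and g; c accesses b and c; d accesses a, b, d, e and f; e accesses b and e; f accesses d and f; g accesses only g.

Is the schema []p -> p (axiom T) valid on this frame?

The schema T characterises exactly the reflexive frames.
Reflexive: yes — every world is R-related to itself.

Yes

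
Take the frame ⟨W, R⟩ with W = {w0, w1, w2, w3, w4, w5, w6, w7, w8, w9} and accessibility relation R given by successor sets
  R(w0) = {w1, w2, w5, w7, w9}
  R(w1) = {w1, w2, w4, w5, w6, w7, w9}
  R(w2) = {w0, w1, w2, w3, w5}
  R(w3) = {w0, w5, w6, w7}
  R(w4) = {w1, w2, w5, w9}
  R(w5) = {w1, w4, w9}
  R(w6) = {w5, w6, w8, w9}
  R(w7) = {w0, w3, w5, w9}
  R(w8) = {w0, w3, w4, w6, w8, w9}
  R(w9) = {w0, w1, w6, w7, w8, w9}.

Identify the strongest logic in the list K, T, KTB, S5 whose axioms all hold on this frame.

K

Reflexive (axiom T): no — w0 is not related to itself.
Symmetric (axiom B): no — w0 R w1 but not w1 R w0.
Euclidean (axiom 5): no — w0 R w2 and w0 R w7, but not w2 R w7.
So F validates K; T would additionally require R to be reflexive. The strongest is K.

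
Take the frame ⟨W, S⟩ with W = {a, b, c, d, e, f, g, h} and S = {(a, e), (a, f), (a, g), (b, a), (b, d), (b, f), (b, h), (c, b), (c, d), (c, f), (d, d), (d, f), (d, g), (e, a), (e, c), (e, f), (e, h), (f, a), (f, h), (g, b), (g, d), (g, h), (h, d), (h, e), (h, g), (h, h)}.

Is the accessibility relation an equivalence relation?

Reflexive: no — a is not related to itself.
Symmetric: no — a S g but not g S a.
Transitive: no — a S e and e S c, but not a S c.
So S is not an equivalence relation.

No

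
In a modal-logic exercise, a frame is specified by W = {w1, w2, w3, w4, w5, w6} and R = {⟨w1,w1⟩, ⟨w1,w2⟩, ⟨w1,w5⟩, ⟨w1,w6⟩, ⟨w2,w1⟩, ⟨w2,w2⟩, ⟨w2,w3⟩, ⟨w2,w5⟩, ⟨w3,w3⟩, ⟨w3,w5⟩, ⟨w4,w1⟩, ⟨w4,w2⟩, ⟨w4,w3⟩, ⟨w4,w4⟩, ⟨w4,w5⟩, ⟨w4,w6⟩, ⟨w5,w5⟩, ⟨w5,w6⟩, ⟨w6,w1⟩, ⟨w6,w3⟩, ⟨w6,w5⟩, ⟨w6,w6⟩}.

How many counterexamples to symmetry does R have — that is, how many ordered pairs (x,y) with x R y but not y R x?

Enumerating: (w1,w5), (w2,w3), (w2,w5), (w3,w5), (w4,w1), (w4,w2), (w4,w3), (w4,w5), (w4,w6), (w6,w3).

10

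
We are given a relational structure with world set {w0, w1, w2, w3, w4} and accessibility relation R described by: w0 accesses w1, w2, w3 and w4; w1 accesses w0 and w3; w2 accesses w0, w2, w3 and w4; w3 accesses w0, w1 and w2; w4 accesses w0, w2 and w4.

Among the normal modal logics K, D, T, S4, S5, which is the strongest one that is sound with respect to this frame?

D

Serial (axiom D): yes — every world has a successor (e.g. w0 R w1).
Reflexive (axiom T): no — w0 is not related to itself.
Transitive (axiom 4): no — w1 R w0 and w0 R w2, but not w1 R w2.
Euclidean (axiom 5): no — w0 R w1 and w0 R w2, but not w1 R w2.
So F validates K, D; T would additionally require R to be reflexive. The strongest is D.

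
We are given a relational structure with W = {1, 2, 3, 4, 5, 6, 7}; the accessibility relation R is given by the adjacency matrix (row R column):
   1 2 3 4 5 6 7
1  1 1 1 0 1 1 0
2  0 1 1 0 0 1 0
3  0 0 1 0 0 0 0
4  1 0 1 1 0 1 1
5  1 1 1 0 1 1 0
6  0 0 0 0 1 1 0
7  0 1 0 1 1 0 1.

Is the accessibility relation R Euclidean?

Euclidean: no — 1 R 2 and 1 R 5, but not 2 R 5.

No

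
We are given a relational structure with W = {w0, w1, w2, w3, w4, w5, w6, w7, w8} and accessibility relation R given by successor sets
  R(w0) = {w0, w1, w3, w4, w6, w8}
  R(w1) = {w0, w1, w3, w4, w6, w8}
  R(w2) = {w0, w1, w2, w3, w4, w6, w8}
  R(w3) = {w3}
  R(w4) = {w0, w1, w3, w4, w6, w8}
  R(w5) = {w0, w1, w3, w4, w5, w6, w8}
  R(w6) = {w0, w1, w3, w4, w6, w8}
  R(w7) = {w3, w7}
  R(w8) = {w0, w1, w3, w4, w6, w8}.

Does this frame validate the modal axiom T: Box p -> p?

Yes

The schema T characterises exactly the reflexive frames.
Reflexive: yes — every world is R-related to itself.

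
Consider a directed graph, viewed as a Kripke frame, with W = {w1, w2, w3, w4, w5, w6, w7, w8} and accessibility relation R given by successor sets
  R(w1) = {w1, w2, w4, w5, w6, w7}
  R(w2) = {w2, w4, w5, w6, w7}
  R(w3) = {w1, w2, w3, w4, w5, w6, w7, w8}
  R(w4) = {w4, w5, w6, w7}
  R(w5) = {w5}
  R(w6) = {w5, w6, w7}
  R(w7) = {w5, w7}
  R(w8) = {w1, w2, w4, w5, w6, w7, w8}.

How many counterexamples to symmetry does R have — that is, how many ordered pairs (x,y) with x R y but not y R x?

Enumerating: (w1,w2), (w1,w4), (w1,w5), (w1,w6), (w1,w7), (w2,w4), (w2,w5), (w2,w6), (w2,w7), (w3,w1), (w3,w2), (w3,w4), … and 16 more.
Total: 28.

28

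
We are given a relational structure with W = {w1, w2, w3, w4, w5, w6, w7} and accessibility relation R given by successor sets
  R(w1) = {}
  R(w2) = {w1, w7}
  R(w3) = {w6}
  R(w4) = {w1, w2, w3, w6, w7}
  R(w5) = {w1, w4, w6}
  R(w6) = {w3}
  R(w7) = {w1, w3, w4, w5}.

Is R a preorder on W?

No

Reflexive: no — w1 is not related to itself.
Transitive: no — w2 R w7 and w7 R w3, but not w2 R w3.
So R is not a preorder.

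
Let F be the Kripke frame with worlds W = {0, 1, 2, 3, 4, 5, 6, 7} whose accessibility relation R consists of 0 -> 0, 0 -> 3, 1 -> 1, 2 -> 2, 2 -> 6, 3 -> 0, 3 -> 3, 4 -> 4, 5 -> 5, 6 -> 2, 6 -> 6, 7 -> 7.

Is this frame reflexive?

Yes

Reflexive: yes — every world is R-related to itself.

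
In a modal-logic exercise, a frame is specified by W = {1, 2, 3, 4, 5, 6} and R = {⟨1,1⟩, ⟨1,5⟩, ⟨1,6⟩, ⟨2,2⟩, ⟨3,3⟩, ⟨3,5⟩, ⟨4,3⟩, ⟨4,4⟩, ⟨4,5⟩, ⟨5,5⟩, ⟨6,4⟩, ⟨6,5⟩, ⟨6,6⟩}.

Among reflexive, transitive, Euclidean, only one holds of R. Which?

reflexive

Reflexive: yes — every world is R-related to itself.
Transitive: no — 1 R 6 and 6 R 4, but not 1 R 4.
Euclidean: no — 1 R 5 and 1 R 6, but not 5 R 6.
Only reflexive holds.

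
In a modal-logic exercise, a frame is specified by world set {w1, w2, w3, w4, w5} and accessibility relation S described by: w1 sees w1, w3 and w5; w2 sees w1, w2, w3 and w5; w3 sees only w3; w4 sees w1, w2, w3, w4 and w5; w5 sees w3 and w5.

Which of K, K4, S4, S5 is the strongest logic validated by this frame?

Transitive (axiom 4): yes — every two-step S-path is closed by a direct edge.
Reflexive (axiom T): yes — every world is S-related to itself.
Euclidean (axiom 5): no — w1 S w3 and w1 S w5, but not w3 S w5.
So F validates K, K4, S4; S5 would additionally require S to be Euclidean. The strongest is S4.

S4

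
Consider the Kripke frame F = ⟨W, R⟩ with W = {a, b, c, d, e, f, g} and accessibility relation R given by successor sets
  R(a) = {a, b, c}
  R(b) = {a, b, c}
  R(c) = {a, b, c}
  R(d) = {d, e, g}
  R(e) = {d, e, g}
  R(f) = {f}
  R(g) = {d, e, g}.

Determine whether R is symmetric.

Symmetric: yes — every pair in R has its reverse in R.

Yes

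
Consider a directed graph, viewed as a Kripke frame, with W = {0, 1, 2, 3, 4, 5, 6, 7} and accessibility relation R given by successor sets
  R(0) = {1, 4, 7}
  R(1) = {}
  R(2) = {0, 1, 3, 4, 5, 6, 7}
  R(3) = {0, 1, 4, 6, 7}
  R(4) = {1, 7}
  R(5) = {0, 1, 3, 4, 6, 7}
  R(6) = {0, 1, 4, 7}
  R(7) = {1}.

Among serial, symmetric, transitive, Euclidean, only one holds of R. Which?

Serial: no — 1 has no R-successor.
Symmetric: no — 0 R 1 but not 1 R 0.
Transitive: yes — every two-step R-path is closed by a direct edge.
Euclidean: no — 0 R 1 and 0 R 4, but not 1 R 4.
Only transitive holds.

transitive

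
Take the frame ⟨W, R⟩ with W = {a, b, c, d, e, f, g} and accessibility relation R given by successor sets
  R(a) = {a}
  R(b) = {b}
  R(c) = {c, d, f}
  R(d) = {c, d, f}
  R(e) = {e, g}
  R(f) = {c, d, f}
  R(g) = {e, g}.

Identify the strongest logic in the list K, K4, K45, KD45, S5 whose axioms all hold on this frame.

Transitive (axiom 4): yes — every two-step R-path is closed by a direct edge.
Euclidean (axiom 5): yes — any two successors of a common world are R-related.
Serial (axiom D): yes — every world has a successor (e.g. a R a).
Reflexive (axiom T): yes — every world is R-related to itself.
So F validates K, K4, K45, KD45, S5. The strongest is S5.

S5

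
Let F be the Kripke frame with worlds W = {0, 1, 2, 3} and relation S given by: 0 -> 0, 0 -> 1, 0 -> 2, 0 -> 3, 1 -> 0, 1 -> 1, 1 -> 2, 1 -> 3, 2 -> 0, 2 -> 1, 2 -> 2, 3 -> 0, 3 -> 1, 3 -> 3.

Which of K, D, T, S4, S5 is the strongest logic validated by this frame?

T

Serial (axiom D): yes — every world has a successor (e.g. 0 S 0).
Reflexive (axiom T): yes — every world is S-related to itself.
Transitive (axiom 4): no — 2 S 0 and 0 S 3, but not 2 S 3.
Euclidean (axiom 5): no — 0 S 2 and 0 S 3, but not 2 S 3.
So F validates K, D, T; S4 would additionally require S to be transitive. The strongest is T.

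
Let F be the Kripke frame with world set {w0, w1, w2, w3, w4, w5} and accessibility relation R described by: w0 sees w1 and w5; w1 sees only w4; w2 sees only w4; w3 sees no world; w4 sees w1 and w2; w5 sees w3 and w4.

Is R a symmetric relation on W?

Symmetric: no — w0 R w1 but not w1 R w0.

No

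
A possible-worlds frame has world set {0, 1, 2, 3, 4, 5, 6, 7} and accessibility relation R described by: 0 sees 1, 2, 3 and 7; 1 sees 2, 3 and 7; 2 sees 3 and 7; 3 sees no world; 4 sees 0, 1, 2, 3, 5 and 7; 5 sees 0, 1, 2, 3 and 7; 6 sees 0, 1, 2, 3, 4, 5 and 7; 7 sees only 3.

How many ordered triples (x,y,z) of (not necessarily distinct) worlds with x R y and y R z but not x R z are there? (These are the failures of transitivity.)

0

R is transitive; there are no such tuples.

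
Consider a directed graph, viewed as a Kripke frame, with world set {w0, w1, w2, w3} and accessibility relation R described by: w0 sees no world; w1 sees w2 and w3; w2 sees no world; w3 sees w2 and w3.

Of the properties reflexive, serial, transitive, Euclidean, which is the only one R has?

transitive

Reflexive: no — w0 is not related to itself.
Serial: no — w0 has no R-successor.
Transitive: yes — every two-step R-path is closed by a direct edge.
Euclidean: no — w1 R w2 and w1 R w3, but not w2 R w3.
Only transitive holds.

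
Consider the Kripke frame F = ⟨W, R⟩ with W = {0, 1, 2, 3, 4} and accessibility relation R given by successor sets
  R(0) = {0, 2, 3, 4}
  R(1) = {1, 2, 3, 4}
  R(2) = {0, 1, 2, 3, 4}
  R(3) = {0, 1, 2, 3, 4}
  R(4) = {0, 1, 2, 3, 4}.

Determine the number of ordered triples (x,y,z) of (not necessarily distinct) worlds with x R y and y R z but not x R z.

Enumerating: (0,2,1), (0,3,1), (0,4,1), (1,2,0), (1,3,0), (1,4,0).

6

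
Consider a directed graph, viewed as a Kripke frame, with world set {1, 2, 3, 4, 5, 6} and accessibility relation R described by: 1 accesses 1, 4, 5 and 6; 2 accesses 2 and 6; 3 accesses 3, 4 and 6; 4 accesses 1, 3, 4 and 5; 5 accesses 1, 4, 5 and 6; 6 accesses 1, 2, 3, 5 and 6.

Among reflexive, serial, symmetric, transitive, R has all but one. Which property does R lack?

transitive

Reflexive: yes — every world is R-related to itself.
Serial: yes — every world has a successor (e.g. 1 R 1).
Symmetric: yes — every pair in R has its reverse in R.
Transitive: no — 1 R 4 and 4 R 3, but not 1 R 3.
Only transitive fails.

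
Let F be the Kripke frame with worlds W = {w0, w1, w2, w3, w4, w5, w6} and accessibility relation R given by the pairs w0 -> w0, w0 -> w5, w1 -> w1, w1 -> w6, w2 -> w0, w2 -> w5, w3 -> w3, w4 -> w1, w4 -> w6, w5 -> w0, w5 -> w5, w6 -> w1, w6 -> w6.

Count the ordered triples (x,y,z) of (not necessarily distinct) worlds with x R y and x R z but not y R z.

0

R is Euclidean; there are no such tuples.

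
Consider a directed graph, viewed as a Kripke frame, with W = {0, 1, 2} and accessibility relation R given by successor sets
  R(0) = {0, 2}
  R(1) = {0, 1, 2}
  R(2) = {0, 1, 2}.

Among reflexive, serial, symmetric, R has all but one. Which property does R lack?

Reflexive: yes — every world is R-related to itself.
Serial: yes — every world has a successor (e.g. 0 R 0).
Symmetric: no — 1 R 0 but not 0 R 1.
Only symmetric fails.

symmetric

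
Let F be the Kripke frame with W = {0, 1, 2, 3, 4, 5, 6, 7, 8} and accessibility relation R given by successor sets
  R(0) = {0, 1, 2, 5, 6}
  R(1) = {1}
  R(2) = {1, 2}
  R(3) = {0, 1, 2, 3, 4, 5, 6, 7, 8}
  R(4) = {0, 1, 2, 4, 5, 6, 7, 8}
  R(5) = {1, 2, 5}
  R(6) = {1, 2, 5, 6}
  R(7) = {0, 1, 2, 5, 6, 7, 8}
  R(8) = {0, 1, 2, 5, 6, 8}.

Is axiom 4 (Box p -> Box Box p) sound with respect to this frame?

Yes

The schema 4 characterises exactly the transitive frames.
Transitive: yes — every two-step R-path is closed by a direct edge.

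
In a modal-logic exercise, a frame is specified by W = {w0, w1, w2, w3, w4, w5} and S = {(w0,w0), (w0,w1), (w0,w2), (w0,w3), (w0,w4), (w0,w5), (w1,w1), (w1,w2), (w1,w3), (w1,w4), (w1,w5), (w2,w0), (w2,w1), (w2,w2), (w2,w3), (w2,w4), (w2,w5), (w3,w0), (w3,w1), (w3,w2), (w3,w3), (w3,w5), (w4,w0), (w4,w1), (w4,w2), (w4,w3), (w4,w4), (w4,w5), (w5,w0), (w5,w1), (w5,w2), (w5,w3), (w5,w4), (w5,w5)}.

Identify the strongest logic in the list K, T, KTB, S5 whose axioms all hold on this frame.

Reflexive (axiom T): yes — every world is S-related to itself.
Symmetric (axiom B): no — w0 S w1 but not w1 S w0.
Euclidean (axiom 5): no — w0 S w3 and w0 S w4, but not w3 S w4.
So F validates K, T; KTB would additionally require S to be symmetric. The strongest is T.

T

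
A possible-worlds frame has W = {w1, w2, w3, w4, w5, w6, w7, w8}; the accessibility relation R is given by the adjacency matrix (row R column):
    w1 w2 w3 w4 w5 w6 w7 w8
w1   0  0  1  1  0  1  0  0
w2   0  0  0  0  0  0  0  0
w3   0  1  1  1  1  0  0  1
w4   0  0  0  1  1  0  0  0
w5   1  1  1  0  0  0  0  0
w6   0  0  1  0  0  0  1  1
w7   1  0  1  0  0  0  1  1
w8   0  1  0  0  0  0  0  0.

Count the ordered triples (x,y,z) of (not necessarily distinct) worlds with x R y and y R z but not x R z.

Enumerating: (w1,w3,w2), (w1,w3,w5), (w1,w3,w8), (w1,w4,w5), (w1,w6,w7), (w1,w6,w8), (w3,w5,w1), (w4,w5,w1), (w4,w5,w2), (w4,w5,w3), (w5,w1,w4), (w5,w1,w6), … and 14 more.
Total: 26.

26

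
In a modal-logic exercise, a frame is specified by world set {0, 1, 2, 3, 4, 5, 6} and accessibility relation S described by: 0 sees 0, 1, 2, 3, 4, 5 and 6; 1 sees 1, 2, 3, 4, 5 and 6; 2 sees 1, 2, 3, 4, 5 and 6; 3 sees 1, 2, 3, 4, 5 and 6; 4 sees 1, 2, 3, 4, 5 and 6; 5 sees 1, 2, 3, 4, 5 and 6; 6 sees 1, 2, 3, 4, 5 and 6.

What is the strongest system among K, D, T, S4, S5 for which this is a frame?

Serial (axiom D): yes — every world has a successor (e.g. 0 S 0).
Reflexive (axiom T): yes — every world is S-related to itself.
Transitive (axiom 4): yes — every two-step S-path is closed by a direct edge.
Euclidean (axiom 5): no — 0 S 1 and 0 S 0, but not 1 S 0.
So F validates K, D, T, S4; S5 would additionally require S to be Euclidean. The strongest is S4.

S4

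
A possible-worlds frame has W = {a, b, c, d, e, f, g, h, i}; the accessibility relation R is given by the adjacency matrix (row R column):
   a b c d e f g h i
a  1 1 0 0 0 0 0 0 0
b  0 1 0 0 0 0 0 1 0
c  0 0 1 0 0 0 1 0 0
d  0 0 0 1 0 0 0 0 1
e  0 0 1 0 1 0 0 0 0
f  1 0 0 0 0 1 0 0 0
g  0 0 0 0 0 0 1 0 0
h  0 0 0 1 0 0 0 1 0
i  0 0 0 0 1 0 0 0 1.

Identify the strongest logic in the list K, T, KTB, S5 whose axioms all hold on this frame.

Reflexive (axiom T): yes — every world is R-related to itself.
Symmetric (axiom B): no — a R b but not b R a.
Euclidean (axiom 5): no — a R b and a R a, but not b R a.
So F validates K, T; KTB would additionally require R to be symmetric. The strongest is T.

T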